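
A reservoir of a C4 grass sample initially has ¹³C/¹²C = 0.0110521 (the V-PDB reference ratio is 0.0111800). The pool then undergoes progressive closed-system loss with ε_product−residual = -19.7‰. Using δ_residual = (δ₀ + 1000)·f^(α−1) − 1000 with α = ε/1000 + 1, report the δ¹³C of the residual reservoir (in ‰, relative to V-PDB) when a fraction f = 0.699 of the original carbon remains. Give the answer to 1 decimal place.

δ₀ = (0.0110521/0.0111800 − 1)×1000 = (0.988560 − 1)×1000 = -11.440‰
α − 1 = ε/1000 = -0.0197
f^(α−1) = 0.699^(-0.0197) = 1.007080
δ_res = (-11.440 + 1000) × 1.007080 − 1000 = 995.559 − 1000 = -4.44‰

-4.4‰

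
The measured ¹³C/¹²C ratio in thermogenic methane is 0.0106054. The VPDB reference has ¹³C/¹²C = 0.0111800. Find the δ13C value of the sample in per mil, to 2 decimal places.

-51.40 per mil

δ13C = (R_sample / R_standard − 1) × 1000
R_sample / R_standard = 0.0106054 / 0.0111800 = 0.948605
δ13C = (0.948605 − 1) × 1000 = -51.395 per mil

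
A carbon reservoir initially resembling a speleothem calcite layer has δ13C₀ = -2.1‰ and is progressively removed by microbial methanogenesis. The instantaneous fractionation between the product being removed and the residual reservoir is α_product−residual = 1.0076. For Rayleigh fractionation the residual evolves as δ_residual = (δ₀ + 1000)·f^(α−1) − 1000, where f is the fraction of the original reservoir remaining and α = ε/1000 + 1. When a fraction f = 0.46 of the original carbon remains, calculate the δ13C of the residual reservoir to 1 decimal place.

-8.0‰

Rayleigh residual: δ_res = (δ₀ + 1000)·f^(α−1) − 1000
α − 1 = 0.00760
f^(α−1) = 0.46^(0.00760) = 0.994116
δ_res = (-2.1 + 1000) × 0.994116 − 1000 = 992.028 − 1000 = -7.97‰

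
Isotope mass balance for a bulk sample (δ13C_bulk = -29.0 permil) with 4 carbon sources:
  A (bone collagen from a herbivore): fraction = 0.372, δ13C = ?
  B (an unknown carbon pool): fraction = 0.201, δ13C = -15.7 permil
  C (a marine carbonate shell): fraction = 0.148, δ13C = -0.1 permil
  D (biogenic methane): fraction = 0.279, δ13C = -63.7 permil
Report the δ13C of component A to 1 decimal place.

-21.7 permil

Isotope mass balance: δ_bulk = Σ fᵢ·δᵢ.
-29.0 = 0.372×δ_A + 0.201×(-15.7) + 0.148×(-0.1) + 0.279×(-63.7)
0.372·δ_A = -29.0 − (-20.943) = -8.057
δ_A = -8.057 / 0.372 = -21.66 permil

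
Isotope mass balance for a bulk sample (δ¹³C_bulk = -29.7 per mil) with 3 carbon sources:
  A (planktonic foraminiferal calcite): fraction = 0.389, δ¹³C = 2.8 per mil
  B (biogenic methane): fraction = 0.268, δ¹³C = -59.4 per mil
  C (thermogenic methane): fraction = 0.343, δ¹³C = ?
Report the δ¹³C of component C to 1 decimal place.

-43.4 per mil

Isotope mass balance: δ_bulk = Σ fᵢ·δᵢ.
-29.7 = 0.389×(2.8) + 0.268×(-59.4) + 0.343×δ_C
0.343·δ_C = -29.7 − (-14.830) = -14.870
δ_C = -14.870 / 0.343 = -43.35 per mil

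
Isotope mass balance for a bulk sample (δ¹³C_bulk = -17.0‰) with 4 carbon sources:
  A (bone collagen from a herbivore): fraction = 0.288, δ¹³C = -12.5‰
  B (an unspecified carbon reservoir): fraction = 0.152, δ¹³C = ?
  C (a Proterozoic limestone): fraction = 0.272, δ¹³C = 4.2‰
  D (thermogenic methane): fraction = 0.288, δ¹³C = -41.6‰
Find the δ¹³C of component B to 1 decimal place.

Isotope mass balance: δ_bulk = Σ fᵢ·δᵢ.
-17.0 = 0.288×(-12.5) + 0.152×δ_B + 0.272×(4.2) + 0.288×(-41.6)
0.152·δ_B = -17.0 − (-14.438) = -2.562
δ_B = -2.562 / 0.152 = -16.85‰

-16.9‰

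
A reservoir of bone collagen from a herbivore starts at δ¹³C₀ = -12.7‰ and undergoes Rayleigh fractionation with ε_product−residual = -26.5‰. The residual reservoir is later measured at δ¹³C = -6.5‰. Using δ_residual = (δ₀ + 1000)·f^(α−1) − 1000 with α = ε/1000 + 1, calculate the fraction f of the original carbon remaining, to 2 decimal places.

α − 1 = ε/1000 = -0.0265
(δ_res + 1000)/(δ₀ + 1000) = (-6.5 + 1000)/(-12.7 + 1000) = 993.5/987.3 = 1.006280
f = 1.006280^(1/-0.0265) = exp(ln(1.006280)/-0.0265) = exp(0.00626/-0.0265)
f = exp(-0.2362) = 0.7896

0.79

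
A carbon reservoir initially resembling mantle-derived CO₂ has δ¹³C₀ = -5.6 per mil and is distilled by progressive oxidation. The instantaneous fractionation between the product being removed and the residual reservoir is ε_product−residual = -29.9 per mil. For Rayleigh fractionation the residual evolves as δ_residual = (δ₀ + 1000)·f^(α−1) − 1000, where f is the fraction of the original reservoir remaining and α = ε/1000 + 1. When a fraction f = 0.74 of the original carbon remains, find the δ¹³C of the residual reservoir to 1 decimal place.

3.4 per mil

Rayleigh residual: δ_res = (δ₀ + 1000)·f^(α−1) − 1000
α = ε/1000 + 1 = 0.97010, so α − 1 = -0.02990
f^(α−1) = 0.74^(-0.02990) = 1.009044
δ_res = (-5.6 + 1000) × 1.009044 − 1000 = 1003.393 − 1000 = 3.39 per mil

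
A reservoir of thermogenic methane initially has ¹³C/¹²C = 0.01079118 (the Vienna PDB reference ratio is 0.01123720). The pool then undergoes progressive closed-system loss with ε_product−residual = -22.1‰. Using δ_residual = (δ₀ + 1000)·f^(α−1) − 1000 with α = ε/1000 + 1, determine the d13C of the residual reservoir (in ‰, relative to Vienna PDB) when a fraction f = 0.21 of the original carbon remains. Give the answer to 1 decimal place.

δ₀ = (0.01079118/0.01123720 − 1)×1000 = (0.960309 − 1)×1000 = -39.691‰
α − 1 = ε/1000 = -0.0221
f^(α−1) = 0.21^(-0.0221) = 1.035092
δ_res = (-39.691 + 1000) × 1.035092 − 1000 = 994.008 − 1000 = -5.99‰

-6.0‰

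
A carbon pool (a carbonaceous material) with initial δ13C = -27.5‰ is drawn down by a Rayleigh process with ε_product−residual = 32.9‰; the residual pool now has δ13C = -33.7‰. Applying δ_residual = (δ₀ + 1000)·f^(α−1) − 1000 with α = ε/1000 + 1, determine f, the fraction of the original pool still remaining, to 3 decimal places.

α − 1 = ε/1000 = 0.0329
(δ_res + 1000)/(δ₀ + 1000) = (-33.7 + 1000)/(-27.5 + 1000) = 966.3/972.5 = 0.993625
f = 0.993625^(1/0.0329) = exp(ln(0.993625)/0.0329) = exp(-0.00640/0.0329)
f = exp(-0.1944) = 0.8233

0.823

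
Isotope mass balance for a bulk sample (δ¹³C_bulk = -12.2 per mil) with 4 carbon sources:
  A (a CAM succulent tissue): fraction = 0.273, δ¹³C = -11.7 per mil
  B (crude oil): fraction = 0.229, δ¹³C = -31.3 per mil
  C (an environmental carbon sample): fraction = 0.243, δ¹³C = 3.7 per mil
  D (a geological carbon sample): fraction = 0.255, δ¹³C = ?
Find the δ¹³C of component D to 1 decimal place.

Isotope mass balance: δ_bulk = Σ fᵢ·δᵢ.
-12.2 = 0.273×(-11.7) + 0.229×(-31.3) + 0.243×(3.7) + 0.255×δ_D
0.255·δ_D = -12.2 − (-9.463) = -2.737
δ_D = -2.737 / 0.255 = -10.73 per mil

-10.7 per mil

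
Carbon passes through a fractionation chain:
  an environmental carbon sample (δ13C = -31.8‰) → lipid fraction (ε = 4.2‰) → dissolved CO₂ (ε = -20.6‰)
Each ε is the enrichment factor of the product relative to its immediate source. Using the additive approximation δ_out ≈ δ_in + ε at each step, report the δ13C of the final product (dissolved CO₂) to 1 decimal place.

step 1: δ ≈ -31.8 + (4.2) = -27.6‰
step 2: δ ≈ -27.6 + (-20.6) = -48.2‰

-48.2‰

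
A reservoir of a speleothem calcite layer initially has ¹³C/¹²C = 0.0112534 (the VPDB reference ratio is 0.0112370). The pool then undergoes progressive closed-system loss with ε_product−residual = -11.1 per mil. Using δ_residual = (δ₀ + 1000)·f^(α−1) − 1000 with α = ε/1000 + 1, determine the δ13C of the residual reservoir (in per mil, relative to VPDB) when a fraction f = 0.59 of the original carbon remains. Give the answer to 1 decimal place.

7.3 per mil

δ₀ = (0.0112534/0.0112370 − 1)×1000 = (1.001459 − 1)×1000 = 1.459 per mil
α − 1 = ε/1000 = -0.0111
f^(α−1) = 0.59^(-0.0111) = 1.005874
δ_res = (1.459 + 1000) × 1.005874 − 1000 = 1007.342 − 1000 = 7.34 per mil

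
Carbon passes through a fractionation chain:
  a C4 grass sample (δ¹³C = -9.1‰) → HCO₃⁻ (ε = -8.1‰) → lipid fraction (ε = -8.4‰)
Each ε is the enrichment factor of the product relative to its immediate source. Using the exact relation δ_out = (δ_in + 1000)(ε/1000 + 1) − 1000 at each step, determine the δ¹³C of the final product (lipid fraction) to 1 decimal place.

step 1: δ = (-9.10 + 1000)·(-8.1/1000 + 1) − 1000 = -17.13‰
step 2: δ = (-17.13 + 1000)·(-8.4/1000 + 1) − 1000 = -25.38‰

-25.4‰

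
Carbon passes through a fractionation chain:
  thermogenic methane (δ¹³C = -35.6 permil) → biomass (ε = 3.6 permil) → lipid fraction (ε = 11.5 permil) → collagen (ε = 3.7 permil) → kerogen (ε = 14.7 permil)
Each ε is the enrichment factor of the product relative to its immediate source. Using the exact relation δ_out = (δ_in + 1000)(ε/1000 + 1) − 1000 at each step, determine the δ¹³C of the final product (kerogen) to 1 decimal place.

step 1: δ = (-35.60 + 1000)·(3.6/1000 + 1) − 1000 = -32.13 permil
step 2: δ = (-32.13 + 1000)·(11.5/1000 + 1) − 1000 = -21.00 permil
step 3: δ = (-21.00 + 1000)·(3.7/1000 + 1) − 1000 = -17.38 permil
step 4: δ = (-17.38 + 1000)·(14.7/1000 + 1) − 1000 = -2.93 permil

-2.9 permil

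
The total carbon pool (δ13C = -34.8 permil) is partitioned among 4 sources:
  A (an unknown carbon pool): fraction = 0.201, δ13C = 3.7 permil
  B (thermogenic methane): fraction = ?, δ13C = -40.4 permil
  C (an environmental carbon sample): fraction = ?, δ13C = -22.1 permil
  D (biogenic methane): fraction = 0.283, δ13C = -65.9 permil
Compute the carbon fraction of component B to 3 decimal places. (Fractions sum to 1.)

Let f_B and f_C be the unknown fractions; fractions sum to 1 so f_B + f_C = 0.516.
Mass balance: Σ fᵢ·δᵢ = δ_bulk ⇒ f_B·(-40.4) + f_C·(-22.1) = -34.8 − (-17.906) = -16.894
Substitute f_C = 0.516 − f_B:
f_B·(-40.4 − -22.1) = -16.894 − 0.516×(-22.1) = -5.490
f_B = -5.490 / -18.3 = 0.3000

0.300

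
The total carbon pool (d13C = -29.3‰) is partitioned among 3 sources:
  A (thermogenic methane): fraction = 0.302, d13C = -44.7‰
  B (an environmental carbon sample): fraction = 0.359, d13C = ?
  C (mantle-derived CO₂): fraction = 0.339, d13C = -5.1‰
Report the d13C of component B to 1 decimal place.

-39.2‰

Isotope mass balance: δ_bulk = Σ fᵢ·δᵢ.
-29.3 = 0.302×(-44.7) + 0.359×δ_B + 0.339×(-5.1)
0.359·δ_B = -29.3 − (-15.228) = -14.072
δ_B = -14.072 / 0.359 = -39.20‰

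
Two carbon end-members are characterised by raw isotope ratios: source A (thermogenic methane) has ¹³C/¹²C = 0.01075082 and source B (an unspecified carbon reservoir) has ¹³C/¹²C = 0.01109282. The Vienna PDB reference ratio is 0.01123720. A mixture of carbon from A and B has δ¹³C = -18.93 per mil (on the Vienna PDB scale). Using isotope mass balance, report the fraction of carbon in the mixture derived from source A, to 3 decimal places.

δ_A = (0.01075082/0.01123720 − 1)×1000 = (0.956717 − 1)×1000 = -43.283 per mil
δ_B = (0.01109282/0.01123720 − 1)×1000 = (0.987152 − 1)×1000 = -12.848 per mil
f_A = (δ_mix − δ_B)/(δ_A − δ_B) = (-18.93 − (-12.848))/(-43.283 − (-12.848))
f_A = -6.082 / -30.435 = 0.1998

0.200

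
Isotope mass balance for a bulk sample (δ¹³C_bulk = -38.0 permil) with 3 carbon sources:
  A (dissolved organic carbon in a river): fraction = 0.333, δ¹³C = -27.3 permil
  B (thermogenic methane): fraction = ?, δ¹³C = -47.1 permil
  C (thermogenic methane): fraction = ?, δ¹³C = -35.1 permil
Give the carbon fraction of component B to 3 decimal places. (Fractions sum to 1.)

0.458

Let f_B and f_C be the unknown fractions; fractions sum to 1 so f_B + f_C = 0.667.
Mass balance: Σ fᵢ·δᵢ = δ_bulk ⇒ f_B·(-47.1) + f_C·(-35.1) = -38.0 − (-9.091) = -28.909
Substitute f_C = 0.667 − f_B:
f_B·(-47.1 − -35.1) = -28.909 − 0.667×(-35.1) = -5.497
f_B = -5.497 / -12.0 = 0.4581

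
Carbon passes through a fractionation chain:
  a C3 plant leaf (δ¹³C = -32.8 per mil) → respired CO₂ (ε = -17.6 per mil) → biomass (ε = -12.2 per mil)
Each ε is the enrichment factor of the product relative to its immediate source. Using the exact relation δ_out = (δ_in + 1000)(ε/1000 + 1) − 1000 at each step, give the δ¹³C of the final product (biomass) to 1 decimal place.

step 1: δ = (-32.80 + 1000)·(-17.6/1000 + 1) − 1000 = -49.82 per mil
step 2: δ = (-49.82 + 1000)·(-12.2/1000 + 1) − 1000 = -61.41 per mil

-61.4 per mil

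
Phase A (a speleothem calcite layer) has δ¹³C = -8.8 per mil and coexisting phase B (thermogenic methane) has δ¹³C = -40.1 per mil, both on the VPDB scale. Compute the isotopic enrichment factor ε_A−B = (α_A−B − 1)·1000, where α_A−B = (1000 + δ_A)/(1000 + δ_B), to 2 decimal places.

32.61 per mil

α_A−B = (1000 + -8.8) / (1000 + -40.1) = 991.2 / 959.9 = 1.032608
ε_A−B = (1.032608 − 1) × 1000 = 32.608 per mil
(The approximation ε ≈ δ_A − δ_B would give 31.3 per mil.)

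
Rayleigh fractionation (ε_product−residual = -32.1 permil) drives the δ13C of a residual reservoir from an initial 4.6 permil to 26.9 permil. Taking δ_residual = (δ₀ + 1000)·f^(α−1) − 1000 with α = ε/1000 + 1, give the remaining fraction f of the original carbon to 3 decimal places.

α − 1 = ε/1000 = -0.0321
(δ_res + 1000)/(δ₀ + 1000) = (26.9 + 1000)/(4.6 + 1000) = 1026.9/1004.6 = 1.022198
f = 1.022198^(1/-0.0321) = exp(ln(1.022198)/-0.0321) = exp(0.02196/-0.0321)
f = exp(-0.6840) = 0.5046

0.505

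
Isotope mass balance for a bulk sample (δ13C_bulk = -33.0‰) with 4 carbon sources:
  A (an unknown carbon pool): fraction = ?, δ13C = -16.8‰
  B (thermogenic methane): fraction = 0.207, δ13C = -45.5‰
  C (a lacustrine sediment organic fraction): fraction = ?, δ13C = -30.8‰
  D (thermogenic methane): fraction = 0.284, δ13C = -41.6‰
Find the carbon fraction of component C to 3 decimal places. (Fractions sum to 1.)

Let f_C and f_A be the unknown fractions; fractions sum to 1 so f_C + f_A = 0.509.
Mass balance: Σ fᵢ·δᵢ = δ_bulk ⇒ f_C·(-30.8) + f_A·(-16.8) = -33.0 − (-21.233) = -11.767
Substitute f_A = 0.509 − f_C:
f_C·(-30.8 − -16.8) = -11.767 − 0.509×(-16.8) = -3.216
f_C = -3.216 / -14.0 = 0.2297

0.230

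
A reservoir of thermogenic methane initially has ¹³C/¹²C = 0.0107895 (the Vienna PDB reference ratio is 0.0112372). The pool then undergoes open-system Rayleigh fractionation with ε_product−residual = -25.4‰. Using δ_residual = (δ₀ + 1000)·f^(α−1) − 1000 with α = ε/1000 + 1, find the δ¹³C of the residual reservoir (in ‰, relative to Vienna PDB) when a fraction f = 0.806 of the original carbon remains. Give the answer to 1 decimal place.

-34.6‰

δ₀ = (0.0107895/0.0112372 − 1)×1000 = (0.960159 − 1)×1000 = -39.841‰
α − 1 = ε/1000 = -0.0254
f^(α−1) = 0.806^(-0.0254) = 1.005493
δ_res = (-39.841 + 1000) × 1.005493 − 1000 = 965.433 − 1000 = -34.57‰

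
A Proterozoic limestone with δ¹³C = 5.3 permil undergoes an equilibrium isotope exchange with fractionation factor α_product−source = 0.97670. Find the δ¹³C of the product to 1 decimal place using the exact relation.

-18.1 permil

δ_product = (δ_source + 1000)·α − 1000
δ_product = (5.3 + 1000) × 0.97670 − 1000
δ_product = 981.877 − 1000 = -18.12 permil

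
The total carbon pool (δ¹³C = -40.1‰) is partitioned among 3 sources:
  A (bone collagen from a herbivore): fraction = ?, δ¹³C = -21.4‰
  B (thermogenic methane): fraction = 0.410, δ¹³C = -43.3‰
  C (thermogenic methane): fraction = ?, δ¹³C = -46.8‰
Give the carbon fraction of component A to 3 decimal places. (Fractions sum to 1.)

Let f_A and f_C be the unknown fractions; fractions sum to 1 so f_A + f_C = 0.590.
Mass balance: Σ fᵢ·δᵢ = δ_bulk ⇒ f_A·(-21.4) + f_C·(-46.8) = -40.1 − (-17.753) = -22.347
Substitute f_C = 0.590 − f_A:
f_A·(-21.4 − -46.8) = -22.347 − 0.590×(-46.8) = 5.265
f_A = 5.265 / 25.4 = 0.2073

0.207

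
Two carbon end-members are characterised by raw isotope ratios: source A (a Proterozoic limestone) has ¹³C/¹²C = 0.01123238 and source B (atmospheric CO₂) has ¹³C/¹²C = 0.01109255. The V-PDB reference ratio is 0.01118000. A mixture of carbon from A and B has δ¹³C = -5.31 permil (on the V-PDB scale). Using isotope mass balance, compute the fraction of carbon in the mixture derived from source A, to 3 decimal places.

δ_A = (0.01123238/0.01118000 − 1)×1000 = (1.004685 − 1)×1000 = 4.685 permil
δ_B = (0.01109255/0.01118000 − 1)×1000 = (0.992178 − 1)×1000 = -7.822 permil
f_A = (δ_mix − δ_B)/(δ_A − δ_B) = (-5.31 − (-7.822))/(4.685 − (-7.822))
f_A = 2.512 / 12.507 = 0.2008

0.201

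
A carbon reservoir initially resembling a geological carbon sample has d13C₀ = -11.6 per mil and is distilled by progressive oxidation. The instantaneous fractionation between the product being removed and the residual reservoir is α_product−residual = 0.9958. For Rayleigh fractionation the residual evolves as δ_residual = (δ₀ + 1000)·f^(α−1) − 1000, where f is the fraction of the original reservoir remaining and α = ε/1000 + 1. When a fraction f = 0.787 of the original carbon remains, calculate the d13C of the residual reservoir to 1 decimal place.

-10.6 per mil

Rayleigh residual: δ_res = (δ₀ + 1000)·f^(α−1) − 1000
α − 1 = -0.00420
f^(α−1) = 0.787^(-0.00420) = 1.001007
δ_res = (-11.6 + 1000) × 1.001007 − 1000 = 989.395 − 1000 = -10.61 per mil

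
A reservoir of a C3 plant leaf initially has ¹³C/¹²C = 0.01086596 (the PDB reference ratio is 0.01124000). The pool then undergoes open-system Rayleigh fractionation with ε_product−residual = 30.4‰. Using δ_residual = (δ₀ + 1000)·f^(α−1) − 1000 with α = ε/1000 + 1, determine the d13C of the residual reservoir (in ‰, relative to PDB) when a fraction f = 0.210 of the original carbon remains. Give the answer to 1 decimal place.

-78.1‰

δ₀ = (0.01086596/0.01124000 − 1)×1000 = (0.966722 − 1)×1000 = -33.278‰
α − 1 = ε/1000 = 0.0304
f^(α−1) = 0.210^(0.0304) = 0.953664
δ_res = (-33.278 + 1000) × 0.953664 − 1000 = 921.929 − 1000 = -78.07‰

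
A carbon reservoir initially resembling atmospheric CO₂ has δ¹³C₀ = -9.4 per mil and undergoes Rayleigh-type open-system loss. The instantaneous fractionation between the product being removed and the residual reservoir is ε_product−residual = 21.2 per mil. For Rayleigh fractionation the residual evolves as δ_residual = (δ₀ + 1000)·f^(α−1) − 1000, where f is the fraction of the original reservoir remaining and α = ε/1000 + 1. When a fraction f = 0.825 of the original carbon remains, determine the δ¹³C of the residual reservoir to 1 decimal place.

Rayleigh residual: δ_res = (δ₀ + 1000)·f^(α−1) − 1000
α = ε/1000 + 1 = 1.02120, so α − 1 = 0.02120
f^(α−1) = 0.825^(0.02120) = 0.995930
δ_res = (-9.4 + 1000) × 0.995930 − 1000 = 986.568 − 1000 = -13.43 per mil

-13.4 per mil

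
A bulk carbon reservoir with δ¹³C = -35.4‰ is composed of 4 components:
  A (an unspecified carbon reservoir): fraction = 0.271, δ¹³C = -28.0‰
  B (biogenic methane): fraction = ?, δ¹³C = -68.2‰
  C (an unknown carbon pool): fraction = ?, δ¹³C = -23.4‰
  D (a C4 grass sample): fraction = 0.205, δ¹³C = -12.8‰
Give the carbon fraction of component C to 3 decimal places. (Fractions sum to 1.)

0.235

Let f_C and f_B be the unknown fractions; fractions sum to 1 so f_C + f_B = 0.524.
Mass balance: Σ fᵢ·δᵢ = δ_bulk ⇒ f_C·(-23.4) + f_B·(-68.2) = -35.4 − (-10.212) = -25.188
Substitute f_B = 0.524 − f_C:
f_C·(-23.4 − -68.2) = -25.188 − 0.524×(-68.2) = 10.549
f_C = 10.549 / 44.8 = 0.2355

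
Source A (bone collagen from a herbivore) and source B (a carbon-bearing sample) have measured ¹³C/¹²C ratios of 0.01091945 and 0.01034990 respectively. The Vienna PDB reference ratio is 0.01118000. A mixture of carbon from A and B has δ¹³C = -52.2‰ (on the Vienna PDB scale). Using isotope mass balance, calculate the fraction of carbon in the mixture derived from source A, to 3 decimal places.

0.433

δ_A = (0.01091945/0.01118000 − 1)×1000 = (0.976695 − 1)×1000 = -23.305‰
δ_B = (0.01034990/0.01118000 − 1)×1000 = (0.925751 − 1)×1000 = -74.249‰
f_A = (δ_mix − δ_B)/(δ_A − δ_B) = (-52.2 − (-74.249))/(-23.305 − (-74.249))
f_A = 22.049 / 50.944 = 0.4328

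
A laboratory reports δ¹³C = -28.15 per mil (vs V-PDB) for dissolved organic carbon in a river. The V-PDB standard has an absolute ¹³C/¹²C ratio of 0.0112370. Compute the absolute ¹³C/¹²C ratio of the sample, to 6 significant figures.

R_sample = R_standard × (δ¹³C/1000 + 1)
R_sample = 0.0112370 × (-28.15/1000 + 1) = 0.0112370 × 0.971850
R_sample = 0.0109207

0.0109207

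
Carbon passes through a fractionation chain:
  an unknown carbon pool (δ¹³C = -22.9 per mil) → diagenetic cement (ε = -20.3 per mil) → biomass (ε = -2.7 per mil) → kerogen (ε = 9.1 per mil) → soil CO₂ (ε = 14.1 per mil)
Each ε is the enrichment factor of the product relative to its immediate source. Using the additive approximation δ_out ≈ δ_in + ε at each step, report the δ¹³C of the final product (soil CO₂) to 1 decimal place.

-22.7 per mil

step 1: δ ≈ -22.9 + (-20.3) = -43.2 per mil
step 2: δ ≈ -43.2 + (-2.7) = -45.9 per mil
step 3: δ ≈ -45.9 + (9.1) = -36.8 per mil
step 4: δ ≈ -36.8 + (14.1) = -22.7 per mil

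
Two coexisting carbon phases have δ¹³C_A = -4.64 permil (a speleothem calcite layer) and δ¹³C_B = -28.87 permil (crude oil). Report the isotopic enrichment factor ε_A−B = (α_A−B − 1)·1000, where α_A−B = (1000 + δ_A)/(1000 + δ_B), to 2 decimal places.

24.95 permil

α_A−B = (1000 + -4.64) / (1000 + -28.87) = 995.36 / 971.13 = 1.024950
ε_A−B = (1.024950 − 1) × 1000 = 24.950 permil
(The approximation ε ≈ δ_A − δ_B would give 24.23 permil.)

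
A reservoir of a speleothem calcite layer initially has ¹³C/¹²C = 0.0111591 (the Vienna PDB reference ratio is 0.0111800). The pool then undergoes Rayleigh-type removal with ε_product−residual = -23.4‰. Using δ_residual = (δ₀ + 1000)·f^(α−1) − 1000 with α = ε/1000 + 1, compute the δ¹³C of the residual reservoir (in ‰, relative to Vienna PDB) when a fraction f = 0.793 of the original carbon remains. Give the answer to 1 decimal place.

3.6‰

δ₀ = (0.0111591/0.0111800 − 1)×1000 = (0.998131 − 1)×1000 = -1.869‰
α − 1 = ε/1000 = -0.0234
f^(α−1) = 0.793^(-0.0234) = 1.005442
δ_res = (-1.869 + 1000) × 1.005442 − 1000 = 1003.562 − 1000 = 3.56‰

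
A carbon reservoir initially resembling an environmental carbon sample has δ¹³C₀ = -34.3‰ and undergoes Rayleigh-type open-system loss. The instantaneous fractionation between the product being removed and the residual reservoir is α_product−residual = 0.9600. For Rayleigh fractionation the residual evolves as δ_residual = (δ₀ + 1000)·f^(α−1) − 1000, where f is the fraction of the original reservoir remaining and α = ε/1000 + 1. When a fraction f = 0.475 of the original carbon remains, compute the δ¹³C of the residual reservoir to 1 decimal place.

-5.1‰

Rayleigh residual: δ_res = (δ₀ + 1000)·f^(α−1) − 1000
α − 1 = -0.04000
f^(α−1) = 0.475^(-0.04000) = 1.030225
δ_res = (-34.3 + 1000) × 1.030225 − 1000 = 994.889 − 1000 = -5.11‰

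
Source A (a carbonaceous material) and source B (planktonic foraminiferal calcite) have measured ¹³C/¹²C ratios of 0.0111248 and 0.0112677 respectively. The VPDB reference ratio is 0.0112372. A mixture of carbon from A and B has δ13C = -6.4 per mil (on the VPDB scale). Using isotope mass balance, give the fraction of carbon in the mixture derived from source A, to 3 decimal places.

δ_A = (0.0111248/0.0112372 − 1)×1000 = (0.989998 − 1)×1000 = -10.002 per mil
δ_B = (0.0112677/0.0112372 − 1)×1000 = (1.002714 − 1)×1000 = 2.714 per mil
f_A = (δ_mix − δ_B)/(δ_A − δ_B) = (-6.4 − (2.714))/(-10.002 − (2.714))
f_A = -9.114 / -12.717 = 0.7167

0.717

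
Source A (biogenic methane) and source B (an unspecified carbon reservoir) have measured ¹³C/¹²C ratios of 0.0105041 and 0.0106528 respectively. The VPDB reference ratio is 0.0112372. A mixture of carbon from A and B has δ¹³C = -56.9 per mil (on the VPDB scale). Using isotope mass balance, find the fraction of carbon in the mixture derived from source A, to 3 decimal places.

δ_A = (0.0105041/0.0112372 − 1)×1000 = (0.934761 − 1)×1000 = -65.239 per mil
δ_B = (0.0106528/0.0112372 − 1)×1000 = (0.947994 − 1)×1000 = -52.006 per mil
f_A = (δ_mix − δ_B)/(δ_A − δ_B) = (-56.9 − (-52.006))/(-65.239 − (-52.006))
f_A = -4.894 / -13.233 = 0.3698

0.370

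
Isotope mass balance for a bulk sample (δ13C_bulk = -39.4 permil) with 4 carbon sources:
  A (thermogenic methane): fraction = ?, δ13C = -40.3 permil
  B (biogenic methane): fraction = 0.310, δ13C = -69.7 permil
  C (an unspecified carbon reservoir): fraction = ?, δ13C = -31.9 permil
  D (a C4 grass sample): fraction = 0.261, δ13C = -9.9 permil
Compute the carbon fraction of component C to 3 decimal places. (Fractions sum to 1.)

Let f_C and f_A be the unknown fractions; fractions sum to 1 so f_C + f_A = 0.429.
Mass balance: Σ fᵢ·δᵢ = δ_bulk ⇒ f_C·(-31.9) + f_A·(-40.3) = -39.4 − (-24.191) = -15.209
Substitute f_A = 0.429 − f_C:
f_C·(-31.9 − -40.3) = -15.209 − 0.429×(-40.3) = 2.080
f_C = 2.080 / 8.4 = 0.2476

0.248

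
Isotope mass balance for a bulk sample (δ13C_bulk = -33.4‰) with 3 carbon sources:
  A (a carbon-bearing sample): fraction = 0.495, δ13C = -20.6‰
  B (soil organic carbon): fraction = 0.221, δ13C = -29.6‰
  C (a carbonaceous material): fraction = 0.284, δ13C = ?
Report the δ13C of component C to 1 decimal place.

-58.7‰

Isotope mass balance: δ_bulk = Σ fᵢ·δᵢ.
-33.4 = 0.495×(-20.6) + 0.221×(-29.6) + 0.284×δ_C
0.284·δ_C = -33.4 − (-16.739) = -16.661
δ_C = -16.661 / 0.284 = -58.67‰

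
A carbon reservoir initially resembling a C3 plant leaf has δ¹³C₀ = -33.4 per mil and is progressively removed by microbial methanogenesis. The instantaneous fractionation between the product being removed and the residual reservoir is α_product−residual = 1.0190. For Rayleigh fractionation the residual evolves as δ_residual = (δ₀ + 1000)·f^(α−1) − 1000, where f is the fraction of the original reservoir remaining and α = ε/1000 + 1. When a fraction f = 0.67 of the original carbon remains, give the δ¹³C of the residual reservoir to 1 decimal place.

-40.7 per mil

Rayleigh residual: δ_res = (δ₀ + 1000)·f^(α−1) − 1000
α − 1 = 0.01900
f^(α−1) = 0.67^(0.01900) = 0.992420
δ_res = (-33.4 + 1000) × 0.992420 − 1000 = 959.273 − 1000 = -40.73 per mil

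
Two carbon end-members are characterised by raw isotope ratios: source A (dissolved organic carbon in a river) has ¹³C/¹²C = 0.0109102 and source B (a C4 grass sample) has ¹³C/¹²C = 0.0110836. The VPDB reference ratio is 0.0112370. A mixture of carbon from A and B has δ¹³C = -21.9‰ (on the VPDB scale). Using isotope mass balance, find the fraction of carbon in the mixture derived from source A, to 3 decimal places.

δ_A = (0.0109102/0.0112370 − 1)×1000 = (0.970918 − 1)×1000 = -29.082‰
δ_B = (0.0110836/0.0112370 − 1)×1000 = (0.986349 − 1)×1000 = -13.651‰
f_A = (δ_mix − δ_B)/(δ_A − δ_B) = (-21.9 − (-13.651))/(-29.082 − (-13.651))
f_A = -8.249 / -15.431 = 0.5345

0.535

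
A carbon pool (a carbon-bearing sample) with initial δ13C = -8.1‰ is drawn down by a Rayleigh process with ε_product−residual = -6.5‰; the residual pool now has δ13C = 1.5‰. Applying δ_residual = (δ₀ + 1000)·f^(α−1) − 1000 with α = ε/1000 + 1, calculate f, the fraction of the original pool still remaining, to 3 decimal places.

0.227

α − 1 = ε/1000 = -0.0065
(δ_res + 1000)/(δ₀ + 1000) = (1.5 + 1000)/(-8.1 + 1000) = 1001.5/991.9 = 1.009678
f = 1.009678^(1/-0.0065) = exp(ln(1.009678)/-0.0065) = exp(0.00963/-0.0065)
f = exp(-1.4818) = 0.2272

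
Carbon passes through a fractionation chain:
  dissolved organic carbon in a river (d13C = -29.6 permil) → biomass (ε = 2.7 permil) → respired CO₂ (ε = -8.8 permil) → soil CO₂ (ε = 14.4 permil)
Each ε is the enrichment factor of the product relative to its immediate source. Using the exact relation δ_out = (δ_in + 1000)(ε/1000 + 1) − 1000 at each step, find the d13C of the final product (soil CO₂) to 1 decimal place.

-21.7 permil

step 1: δ = (-29.60 + 1000)·(2.7/1000 + 1) − 1000 = -26.98 permil
step 2: δ = (-26.98 + 1000)·(-8.8/1000 + 1) − 1000 = -35.54 permil
step 3: δ = (-35.54 + 1000)·(14.4/1000 + 1) − 1000 = -21.65 permil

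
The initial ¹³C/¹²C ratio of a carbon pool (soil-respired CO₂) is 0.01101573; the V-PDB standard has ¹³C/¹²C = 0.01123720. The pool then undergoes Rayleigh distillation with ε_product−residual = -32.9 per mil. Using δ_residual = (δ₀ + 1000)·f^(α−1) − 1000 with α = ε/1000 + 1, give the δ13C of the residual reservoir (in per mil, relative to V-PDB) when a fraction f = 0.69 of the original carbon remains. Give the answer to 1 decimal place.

-7.7 per mil

δ₀ = (0.01101573/0.01123720 − 1)×1000 = (0.980291 − 1)×1000 = -19.709 per mil
α − 1 = ε/1000 = -0.0329
f^(α−1) = 0.69^(-0.0329) = 1.012283
δ_res = (-19.709 + 1000) × 1.012283 − 1000 = 992.332 − 1000 = -7.67 per mil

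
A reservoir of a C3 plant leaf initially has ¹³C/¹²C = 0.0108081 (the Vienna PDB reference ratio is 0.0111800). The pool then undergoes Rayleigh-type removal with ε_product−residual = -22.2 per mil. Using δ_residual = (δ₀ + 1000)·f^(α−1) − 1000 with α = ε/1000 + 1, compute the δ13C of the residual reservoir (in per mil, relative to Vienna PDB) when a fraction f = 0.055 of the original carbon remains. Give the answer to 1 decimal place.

δ₀ = (0.0108081/0.0111800 − 1)×1000 = (0.966735 − 1)×1000 = -33.265 per mil
α − 1 = ε/1000 = -0.0222
f^(α−1) = 0.055^(-0.0222) = 1.066508
δ_res = (-33.265 + 1000) × 1.066508 − 1000 = 1031.030 − 1000 = 31.03 per mil

31.0 per mil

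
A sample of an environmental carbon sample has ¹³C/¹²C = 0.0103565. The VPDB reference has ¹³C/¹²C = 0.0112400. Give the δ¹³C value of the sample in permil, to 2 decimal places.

δ¹³C = (R_sample / R_standard − 1) × 1000
R_sample / R_standard = 0.0103565 / 0.0112400 = 0.921397
δ¹³C = (0.921397 − 1) × 1000 = -78.603 permil

-78.60 permil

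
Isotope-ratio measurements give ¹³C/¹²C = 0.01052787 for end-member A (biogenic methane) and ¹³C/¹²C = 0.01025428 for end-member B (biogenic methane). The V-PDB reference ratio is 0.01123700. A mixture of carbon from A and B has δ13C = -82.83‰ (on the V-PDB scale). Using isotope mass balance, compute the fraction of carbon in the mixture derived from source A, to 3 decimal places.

δ_A = (0.01052787/0.01123700 − 1)×1000 = (0.936893 − 1)×1000 = -63.107‰
δ_B = (0.01025428/0.01123700 − 1)×1000 = (0.912546 − 1)×1000 = -87.454‰
f_A = (δ_mix − δ_B)/(δ_A − δ_B) = (-82.83 − (-87.454))/(-63.107 − (-87.454))
f_A = 4.624 / 24.347 = 0.1899

0.190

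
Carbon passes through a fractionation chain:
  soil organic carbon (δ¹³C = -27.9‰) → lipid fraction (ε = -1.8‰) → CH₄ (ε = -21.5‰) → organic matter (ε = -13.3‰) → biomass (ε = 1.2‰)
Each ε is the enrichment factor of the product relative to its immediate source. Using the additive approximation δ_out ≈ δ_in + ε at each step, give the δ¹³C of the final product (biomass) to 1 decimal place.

-63.3‰

step 1: δ ≈ -27.9 + (-1.8) = -29.7‰
step 2: δ ≈ -29.7 + (-21.5) = -51.2‰
step 3: δ ≈ -51.2 + (-13.3) = -64.5‰
step 4: δ ≈ -64.5 + (1.2) = -63.3‰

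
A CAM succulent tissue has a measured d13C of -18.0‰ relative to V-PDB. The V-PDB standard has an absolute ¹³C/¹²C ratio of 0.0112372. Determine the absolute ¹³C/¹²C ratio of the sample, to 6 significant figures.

0.0110349

R_sample = R_standard × (d13C/1000 + 1)
R_sample = 0.0112372 × (-18.0/1000 + 1) = 0.0112372 × 0.982000
R_sample = 0.0110349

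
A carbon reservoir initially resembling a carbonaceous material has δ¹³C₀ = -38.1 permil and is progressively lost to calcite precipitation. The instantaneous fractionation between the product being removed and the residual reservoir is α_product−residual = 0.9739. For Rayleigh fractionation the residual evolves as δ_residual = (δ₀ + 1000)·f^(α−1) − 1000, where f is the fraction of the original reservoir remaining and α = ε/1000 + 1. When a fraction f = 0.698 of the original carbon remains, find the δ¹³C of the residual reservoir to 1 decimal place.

Rayleigh residual: δ_res = (δ₀ + 1000)·f^(α−1) − 1000
α − 1 = -0.02610
f^(α−1) = 0.698^(-0.02610) = 1.009428
δ_res = (-38.1 + 1000) × 1.009428 − 1000 = 970.969 − 1000 = -29.03 permil

-29.0 permil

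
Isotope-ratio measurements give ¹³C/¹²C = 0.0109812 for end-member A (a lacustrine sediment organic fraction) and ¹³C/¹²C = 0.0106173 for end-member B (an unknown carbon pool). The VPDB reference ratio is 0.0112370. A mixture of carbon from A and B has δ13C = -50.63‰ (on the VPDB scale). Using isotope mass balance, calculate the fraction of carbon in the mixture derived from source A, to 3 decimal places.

δ_A = (0.0109812/0.0112370 − 1)×1000 = (0.977236 − 1)×1000 = -22.764‰
δ_B = (0.0106173/0.0112370 − 1)×1000 = (0.944852 − 1)×1000 = -55.148‰
f_A = (δ_mix − δ_B)/(δ_A − δ_B) = (-50.63 − (-55.148))/(-22.764 − (-55.148))
f_A = 4.518 / 32.384 = 0.1395

0.140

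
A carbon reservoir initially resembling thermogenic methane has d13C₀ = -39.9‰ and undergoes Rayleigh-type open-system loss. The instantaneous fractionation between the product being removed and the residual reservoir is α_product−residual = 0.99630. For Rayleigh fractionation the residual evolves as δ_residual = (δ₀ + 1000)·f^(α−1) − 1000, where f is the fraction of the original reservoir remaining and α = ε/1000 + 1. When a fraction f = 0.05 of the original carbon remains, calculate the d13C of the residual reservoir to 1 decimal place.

Rayleigh residual: δ_res = (δ₀ + 1000)·f^(α−1) − 1000
α − 1 = -0.00370
f^(α−1) = 0.05^(-0.00370) = 1.011146
δ_res = (-39.9 + 1000) × 1.011146 − 1000 = 970.801 − 1000 = -29.20‰

-29.2‰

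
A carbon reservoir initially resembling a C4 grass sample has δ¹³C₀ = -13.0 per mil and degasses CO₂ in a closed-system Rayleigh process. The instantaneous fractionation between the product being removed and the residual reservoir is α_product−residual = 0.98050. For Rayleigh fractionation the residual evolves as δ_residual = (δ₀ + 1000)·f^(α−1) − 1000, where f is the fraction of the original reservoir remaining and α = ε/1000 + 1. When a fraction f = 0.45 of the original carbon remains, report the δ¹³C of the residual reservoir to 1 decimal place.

2.5 per mil

Rayleigh residual: δ_res = (δ₀ + 1000)·f^(α−1) − 1000
α − 1 = -0.01950
f^(α−1) = 0.45^(-0.01950) = 1.015693
δ_res = (-13.0 + 1000) × 1.015693 − 1000 = 1002.489 − 1000 = 2.49 per mil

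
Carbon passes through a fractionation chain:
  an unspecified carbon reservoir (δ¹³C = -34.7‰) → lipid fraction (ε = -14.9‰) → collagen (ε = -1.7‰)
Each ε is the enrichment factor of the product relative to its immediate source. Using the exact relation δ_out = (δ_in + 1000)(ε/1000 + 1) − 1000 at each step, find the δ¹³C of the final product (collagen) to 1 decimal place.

-50.7‰

step 1: δ = (-34.70 + 1000)·(-14.9/1000 + 1) − 1000 = -49.08‰
step 2: δ = (-49.08 + 1000)·(-1.7/1000 + 1) − 1000 = -50.70‰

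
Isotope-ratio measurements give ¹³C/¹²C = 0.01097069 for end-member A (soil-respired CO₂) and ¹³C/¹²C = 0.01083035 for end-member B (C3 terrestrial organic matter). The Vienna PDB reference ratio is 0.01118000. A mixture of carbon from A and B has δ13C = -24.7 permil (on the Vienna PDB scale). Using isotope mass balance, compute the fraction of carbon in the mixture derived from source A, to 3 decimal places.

δ_A = (0.01097069/0.01118000 − 1)×1000 = (0.981278 − 1)×1000 = -18.722 permil
δ_B = (0.01083035/0.01118000 − 1)×1000 = (0.968725 − 1)×1000 = -31.275 permil
f_A = (δ_mix − δ_B)/(δ_A − δ_B) = (-24.7 − (-31.275))/(-18.722 − (-31.275))
f_A = 6.575 / 12.553 = 0.5238

0.524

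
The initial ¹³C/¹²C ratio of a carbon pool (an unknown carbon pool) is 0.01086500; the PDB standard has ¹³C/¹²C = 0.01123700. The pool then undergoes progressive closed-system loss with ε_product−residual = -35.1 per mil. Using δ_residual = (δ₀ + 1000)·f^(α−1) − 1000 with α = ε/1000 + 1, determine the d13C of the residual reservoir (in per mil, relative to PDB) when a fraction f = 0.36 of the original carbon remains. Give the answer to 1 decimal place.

δ₀ = (0.01086500/0.01123700 − 1)×1000 = (0.966895 − 1)×1000 = -33.105 per mil
α − 1 = ε/1000 = -0.0351
f^(α−1) = 0.36^(-0.0351) = 1.036511
δ_res = (-33.105 + 1000) × 1.036511 − 1000 = 1002.197 − 1000 = 2.20 per mil

2.2 per mil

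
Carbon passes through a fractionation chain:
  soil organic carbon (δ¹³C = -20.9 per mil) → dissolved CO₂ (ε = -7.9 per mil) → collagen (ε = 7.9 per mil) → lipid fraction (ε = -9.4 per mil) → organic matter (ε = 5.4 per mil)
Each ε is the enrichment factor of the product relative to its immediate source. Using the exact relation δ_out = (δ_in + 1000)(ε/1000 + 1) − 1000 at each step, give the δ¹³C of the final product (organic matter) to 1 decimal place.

-24.9 per mil

step 1: δ = (-20.90 + 1000)·(-7.9/1000 + 1) − 1000 = -28.63 per mil
step 2: δ = (-28.63 + 1000)·(7.9/1000 + 1) − 1000 = -20.96 per mil
step 3: δ = (-20.96 + 1000)·(-9.4/1000 + 1) − 1000 = -30.16 per mil
step 4: δ = (-30.16 + 1000)·(5.4/1000 + 1) − 1000 = -24.93 per mil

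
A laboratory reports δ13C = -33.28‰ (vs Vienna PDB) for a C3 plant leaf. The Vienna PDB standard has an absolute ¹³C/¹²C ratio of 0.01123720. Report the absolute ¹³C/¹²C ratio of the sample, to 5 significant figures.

R_sample = R_standard × (δ13C/1000 + 1)
R_sample = 0.01123720 × (-33.28/1000 + 1) = 0.01123720 × 0.966720
R_sample = 0.0108632

0.010863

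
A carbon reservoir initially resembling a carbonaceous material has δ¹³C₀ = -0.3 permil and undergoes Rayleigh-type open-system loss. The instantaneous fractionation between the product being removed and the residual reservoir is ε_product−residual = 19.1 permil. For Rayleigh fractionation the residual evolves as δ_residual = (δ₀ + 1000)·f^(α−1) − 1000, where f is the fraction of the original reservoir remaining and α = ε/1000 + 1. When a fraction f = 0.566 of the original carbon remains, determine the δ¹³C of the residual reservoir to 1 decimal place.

Rayleigh residual: δ_res = (δ₀ + 1000)·f^(α−1) − 1000
α = ε/1000 + 1 = 1.01910, so α − 1 = 0.01910
f^(α−1) = 0.566^(0.01910) = 0.989188
δ_res = (-0.3 + 1000) × 0.989188 − 1000 = 988.891 − 1000 = -11.11 permil

-11.1 permil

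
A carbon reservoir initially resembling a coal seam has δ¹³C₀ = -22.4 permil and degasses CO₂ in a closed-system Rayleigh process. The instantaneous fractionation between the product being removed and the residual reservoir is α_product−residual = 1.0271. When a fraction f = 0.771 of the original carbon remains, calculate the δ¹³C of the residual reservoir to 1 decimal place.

Rayleigh residual: δ_res = (δ₀ + 1000)·f^(α−1) − 1000
α − 1 = 0.02710
f^(α−1) = 0.771^(0.02710) = 0.992977
δ_res = (-22.4 + 1000) × 0.992977 − 1000 = 970.734 − 1000 = -29.27 permil

-29.3 permil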